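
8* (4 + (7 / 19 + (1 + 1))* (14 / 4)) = 1868 / 19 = 98.32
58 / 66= 29 / 33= 0.88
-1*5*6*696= -20880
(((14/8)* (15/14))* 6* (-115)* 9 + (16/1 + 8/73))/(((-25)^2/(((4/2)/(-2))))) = 3395271/182500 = 18.60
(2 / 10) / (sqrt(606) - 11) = 11 / 2425 + sqrt(606) / 2425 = 0.01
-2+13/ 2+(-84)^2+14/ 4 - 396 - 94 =6574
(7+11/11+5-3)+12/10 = 56/5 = 11.20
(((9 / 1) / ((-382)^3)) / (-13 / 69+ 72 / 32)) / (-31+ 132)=-621 / 800873156998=-0.00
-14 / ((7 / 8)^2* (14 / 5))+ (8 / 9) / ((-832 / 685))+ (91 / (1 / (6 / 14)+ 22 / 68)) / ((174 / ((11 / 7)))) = -2506219631 / 360445176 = -6.95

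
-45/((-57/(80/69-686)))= -236270/437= -540.66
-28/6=-14/3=-4.67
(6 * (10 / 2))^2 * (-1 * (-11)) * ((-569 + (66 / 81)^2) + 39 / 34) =-7732090850 / 1377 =-5615171.28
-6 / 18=-0.33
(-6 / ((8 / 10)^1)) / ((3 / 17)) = -42.50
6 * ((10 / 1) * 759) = 45540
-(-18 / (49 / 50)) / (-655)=-180 / 6419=-0.03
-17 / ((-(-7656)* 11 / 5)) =-85 / 84216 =-0.00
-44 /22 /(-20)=1 /10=0.10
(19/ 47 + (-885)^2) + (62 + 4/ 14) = 257701650/ 329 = 783287.69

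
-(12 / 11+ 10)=-122 / 11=-11.09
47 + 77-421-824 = -1121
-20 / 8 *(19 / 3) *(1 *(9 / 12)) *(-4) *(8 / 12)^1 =95 / 3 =31.67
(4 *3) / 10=6 / 5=1.20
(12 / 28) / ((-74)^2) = 3 / 38332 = 0.00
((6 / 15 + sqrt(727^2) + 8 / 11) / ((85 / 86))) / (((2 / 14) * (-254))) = -12054147 / 593725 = -20.30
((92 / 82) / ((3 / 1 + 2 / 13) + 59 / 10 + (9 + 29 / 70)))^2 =438064900 / 118696097529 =0.00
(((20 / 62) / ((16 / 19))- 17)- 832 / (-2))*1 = 99047 / 248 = 399.38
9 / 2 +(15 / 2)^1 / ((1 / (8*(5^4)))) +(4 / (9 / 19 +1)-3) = 525059 / 14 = 37504.21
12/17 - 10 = -158/17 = -9.29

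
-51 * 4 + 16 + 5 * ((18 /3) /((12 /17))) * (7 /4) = -909 /8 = -113.62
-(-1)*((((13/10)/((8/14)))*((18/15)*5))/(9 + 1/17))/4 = 663/1760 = 0.38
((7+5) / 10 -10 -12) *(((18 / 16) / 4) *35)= -819 / 4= -204.75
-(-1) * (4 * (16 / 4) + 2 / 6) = 49 / 3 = 16.33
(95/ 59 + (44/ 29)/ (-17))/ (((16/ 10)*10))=44239/ 465392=0.10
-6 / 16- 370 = -370.38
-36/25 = -1.44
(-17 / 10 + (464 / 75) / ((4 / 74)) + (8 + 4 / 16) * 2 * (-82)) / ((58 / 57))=-3534703 / 2900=-1218.86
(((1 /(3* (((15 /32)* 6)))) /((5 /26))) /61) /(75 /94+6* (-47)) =-39104 /1088378775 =-0.00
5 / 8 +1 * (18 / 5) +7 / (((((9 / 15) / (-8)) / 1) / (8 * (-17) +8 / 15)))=4553201 / 360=12647.78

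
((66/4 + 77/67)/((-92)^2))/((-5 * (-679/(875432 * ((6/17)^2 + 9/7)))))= 8686531953/11455319372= 0.76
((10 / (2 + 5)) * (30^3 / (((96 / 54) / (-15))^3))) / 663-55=-13861391135 / 396032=-35000.68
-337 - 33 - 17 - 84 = -471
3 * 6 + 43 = 61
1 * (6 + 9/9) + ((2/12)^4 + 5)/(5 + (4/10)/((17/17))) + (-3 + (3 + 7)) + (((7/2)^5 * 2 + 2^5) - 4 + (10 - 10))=19129489/17496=1093.36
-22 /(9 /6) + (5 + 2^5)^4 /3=1874117 /3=624705.67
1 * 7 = 7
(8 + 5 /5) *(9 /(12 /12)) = 81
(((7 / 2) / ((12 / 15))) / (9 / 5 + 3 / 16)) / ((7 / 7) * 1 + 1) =175 / 159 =1.10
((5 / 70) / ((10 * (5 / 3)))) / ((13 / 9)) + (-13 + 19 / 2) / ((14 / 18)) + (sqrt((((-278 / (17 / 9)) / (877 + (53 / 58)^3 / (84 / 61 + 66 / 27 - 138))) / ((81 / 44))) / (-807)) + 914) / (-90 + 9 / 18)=-23960017 / 1628900 - 3712 * sqrt(8825499986500450271238627) / 92860880516858845089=-14.71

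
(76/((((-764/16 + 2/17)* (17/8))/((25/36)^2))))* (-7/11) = 665000/2885949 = 0.23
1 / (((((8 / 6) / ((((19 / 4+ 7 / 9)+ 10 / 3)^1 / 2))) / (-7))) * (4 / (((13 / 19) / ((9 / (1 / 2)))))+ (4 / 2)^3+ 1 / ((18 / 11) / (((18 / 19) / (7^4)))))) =-1324273951 / 6446525856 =-0.21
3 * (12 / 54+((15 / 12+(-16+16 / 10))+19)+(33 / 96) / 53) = 463927 / 25440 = 18.24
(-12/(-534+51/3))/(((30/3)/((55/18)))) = 1/141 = 0.01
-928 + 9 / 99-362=-14189 / 11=-1289.91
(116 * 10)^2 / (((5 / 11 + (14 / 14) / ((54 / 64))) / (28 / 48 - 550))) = -219570634800 / 487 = -450863726.49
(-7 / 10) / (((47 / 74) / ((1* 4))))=-1036 / 235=-4.41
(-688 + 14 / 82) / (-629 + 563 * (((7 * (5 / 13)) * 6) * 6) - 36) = -366613 / 28730135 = -0.01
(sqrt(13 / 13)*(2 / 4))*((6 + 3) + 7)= 8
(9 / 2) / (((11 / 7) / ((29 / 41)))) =1827 / 902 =2.03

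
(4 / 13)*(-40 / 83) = -0.15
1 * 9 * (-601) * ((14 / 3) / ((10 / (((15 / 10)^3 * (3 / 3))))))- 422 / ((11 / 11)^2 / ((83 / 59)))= -21506293 / 2360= -9112.84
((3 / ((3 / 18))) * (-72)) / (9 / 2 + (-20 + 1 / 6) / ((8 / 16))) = 7776 / 211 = 36.85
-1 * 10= -10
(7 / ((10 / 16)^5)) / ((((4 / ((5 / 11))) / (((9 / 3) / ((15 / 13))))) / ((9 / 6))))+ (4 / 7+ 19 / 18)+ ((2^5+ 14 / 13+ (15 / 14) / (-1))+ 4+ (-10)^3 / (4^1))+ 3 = -711219664 / 4021875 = -176.84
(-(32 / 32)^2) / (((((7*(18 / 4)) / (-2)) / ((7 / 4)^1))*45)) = 1 / 405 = 0.00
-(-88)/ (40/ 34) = 374/ 5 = 74.80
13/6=2.17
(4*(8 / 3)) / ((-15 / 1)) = -32 / 45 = -0.71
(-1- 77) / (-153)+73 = 3749 / 51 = 73.51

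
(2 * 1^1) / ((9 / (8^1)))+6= 70 / 9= 7.78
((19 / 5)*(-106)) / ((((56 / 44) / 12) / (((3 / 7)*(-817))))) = 325796724 / 245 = 1329782.55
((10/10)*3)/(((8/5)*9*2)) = 5/48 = 0.10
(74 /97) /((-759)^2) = 74 /55879857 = 0.00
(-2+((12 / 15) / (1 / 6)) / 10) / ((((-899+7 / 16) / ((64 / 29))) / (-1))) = -38912 / 10423325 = -0.00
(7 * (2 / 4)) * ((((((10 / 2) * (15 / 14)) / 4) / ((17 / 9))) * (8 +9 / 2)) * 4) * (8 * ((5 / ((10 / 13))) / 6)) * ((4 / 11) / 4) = 97.76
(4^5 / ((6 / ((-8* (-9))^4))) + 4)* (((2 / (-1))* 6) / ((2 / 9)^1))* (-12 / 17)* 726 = 2157696310359744 / 17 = 126923312374102.59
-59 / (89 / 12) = -708 / 89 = -7.96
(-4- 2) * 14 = -84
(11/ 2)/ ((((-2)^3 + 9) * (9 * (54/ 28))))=77/ 243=0.32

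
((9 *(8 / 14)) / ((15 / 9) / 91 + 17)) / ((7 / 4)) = 0.17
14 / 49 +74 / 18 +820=51937 / 63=824.40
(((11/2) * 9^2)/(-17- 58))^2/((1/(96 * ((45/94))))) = 9526572/5875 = 1621.54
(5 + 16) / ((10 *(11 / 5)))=21 / 22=0.95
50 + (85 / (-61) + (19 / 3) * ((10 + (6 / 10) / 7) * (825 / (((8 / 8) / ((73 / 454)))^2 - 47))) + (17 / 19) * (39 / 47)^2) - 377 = -86776711583970 / 13029015559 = -6660.27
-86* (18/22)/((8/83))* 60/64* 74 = -17827155/352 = -50645.33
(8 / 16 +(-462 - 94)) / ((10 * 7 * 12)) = -1111 / 1680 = -0.66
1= 1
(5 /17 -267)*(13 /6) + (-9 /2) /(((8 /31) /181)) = -3046985 /816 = -3734.05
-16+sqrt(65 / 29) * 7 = -16+7 * sqrt(1885) / 29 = -5.52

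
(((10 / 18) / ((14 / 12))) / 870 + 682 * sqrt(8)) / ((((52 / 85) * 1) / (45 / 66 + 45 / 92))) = 33575 / 32048016 + 3122475 * sqrt(2) / 1196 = 3692.18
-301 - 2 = -303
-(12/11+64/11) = -76/11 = -6.91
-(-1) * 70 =70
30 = 30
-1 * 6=-6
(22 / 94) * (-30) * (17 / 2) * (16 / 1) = -44880 / 47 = -954.89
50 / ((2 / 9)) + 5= 230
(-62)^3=-238328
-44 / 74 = -22 / 37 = -0.59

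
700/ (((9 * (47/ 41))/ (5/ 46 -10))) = -6529250/ 9729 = -671.11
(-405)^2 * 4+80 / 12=1968320 / 3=656106.67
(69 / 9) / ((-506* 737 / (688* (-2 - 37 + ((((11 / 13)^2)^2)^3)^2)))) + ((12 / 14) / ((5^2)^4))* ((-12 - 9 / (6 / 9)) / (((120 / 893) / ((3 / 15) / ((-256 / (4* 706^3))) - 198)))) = 26483071915647887565209906309414495783330551 / 57756376721203410429891122140104375000000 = 458.53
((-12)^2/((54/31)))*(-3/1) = -248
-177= -177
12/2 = 6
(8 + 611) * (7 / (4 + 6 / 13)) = 56329 / 58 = 971.19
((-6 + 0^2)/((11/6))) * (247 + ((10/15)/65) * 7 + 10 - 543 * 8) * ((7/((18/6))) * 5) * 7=156202396/143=1092324.45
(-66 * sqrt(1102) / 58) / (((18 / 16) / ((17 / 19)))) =-1496 * sqrt(1102) / 1653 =-30.04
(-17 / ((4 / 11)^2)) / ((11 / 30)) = -2805 / 8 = -350.62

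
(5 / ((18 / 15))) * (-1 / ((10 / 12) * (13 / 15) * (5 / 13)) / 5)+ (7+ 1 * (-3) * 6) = -14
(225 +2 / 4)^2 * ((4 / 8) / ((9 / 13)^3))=446871997 / 5832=76624.14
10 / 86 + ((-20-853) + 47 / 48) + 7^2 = -1698475 / 2064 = -822.90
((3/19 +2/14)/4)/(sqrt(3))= 0.04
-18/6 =-3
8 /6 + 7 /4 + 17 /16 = 199 /48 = 4.15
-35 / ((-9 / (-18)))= -70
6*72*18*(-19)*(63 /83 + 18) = -230037408 /83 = -2771535.04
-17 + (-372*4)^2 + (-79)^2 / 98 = 2214190.68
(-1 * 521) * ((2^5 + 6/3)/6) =-8857/3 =-2952.33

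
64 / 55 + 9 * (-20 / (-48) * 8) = 1714 / 55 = 31.16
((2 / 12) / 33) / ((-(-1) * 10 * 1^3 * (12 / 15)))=1 / 1584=0.00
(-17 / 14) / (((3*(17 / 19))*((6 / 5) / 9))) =-95 / 28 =-3.39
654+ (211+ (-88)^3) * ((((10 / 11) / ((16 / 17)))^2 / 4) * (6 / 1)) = -14756203023 / 15488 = -952750.71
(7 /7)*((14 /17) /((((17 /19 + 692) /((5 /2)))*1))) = 133 /44761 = 0.00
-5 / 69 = -0.07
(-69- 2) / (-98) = 71 / 98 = 0.72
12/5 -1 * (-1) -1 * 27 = -118/5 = -23.60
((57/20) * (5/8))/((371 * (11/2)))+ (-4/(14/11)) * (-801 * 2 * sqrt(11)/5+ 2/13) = 3339.26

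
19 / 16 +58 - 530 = -470.81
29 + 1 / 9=262 / 9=29.11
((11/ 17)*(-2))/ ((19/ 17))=-22/ 19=-1.16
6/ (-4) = -3/ 2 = -1.50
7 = 7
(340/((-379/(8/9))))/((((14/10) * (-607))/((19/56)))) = 32300/101453373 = 0.00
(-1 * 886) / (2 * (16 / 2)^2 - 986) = 1.03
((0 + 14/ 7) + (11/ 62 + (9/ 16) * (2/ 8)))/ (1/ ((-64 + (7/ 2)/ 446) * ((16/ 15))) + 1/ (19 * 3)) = 4987794861/ 6226288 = 801.09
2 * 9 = 18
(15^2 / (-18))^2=625 / 4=156.25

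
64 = 64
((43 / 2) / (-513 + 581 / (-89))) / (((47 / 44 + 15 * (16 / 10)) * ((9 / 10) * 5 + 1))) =-7654 / 25500257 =-0.00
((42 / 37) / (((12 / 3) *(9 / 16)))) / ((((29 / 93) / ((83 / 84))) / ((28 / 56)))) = 2573 / 3219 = 0.80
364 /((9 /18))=728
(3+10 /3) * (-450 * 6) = -17100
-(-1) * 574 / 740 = 287 / 370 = 0.78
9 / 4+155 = 629 / 4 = 157.25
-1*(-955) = 955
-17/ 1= -17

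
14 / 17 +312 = 5318 / 17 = 312.82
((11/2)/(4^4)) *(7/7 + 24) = 275/512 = 0.54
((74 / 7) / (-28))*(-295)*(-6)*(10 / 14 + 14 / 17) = -1027.67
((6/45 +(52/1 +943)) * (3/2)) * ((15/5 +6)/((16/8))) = 134343/20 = 6717.15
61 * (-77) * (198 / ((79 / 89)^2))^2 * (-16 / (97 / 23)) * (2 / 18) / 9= 52489660898175424 / 3778157857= 13892924.25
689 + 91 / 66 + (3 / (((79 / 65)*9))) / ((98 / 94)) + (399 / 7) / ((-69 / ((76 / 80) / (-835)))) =33887138981473 / 49066086300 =690.64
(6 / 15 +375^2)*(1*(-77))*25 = -270703895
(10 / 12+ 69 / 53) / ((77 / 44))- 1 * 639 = -101407 / 159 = -637.78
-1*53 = -53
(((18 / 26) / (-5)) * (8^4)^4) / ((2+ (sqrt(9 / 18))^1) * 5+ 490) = -20266198323167232 / 259987+ 2533274790395904 * sqrt(2) / 6499675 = -77399618675.30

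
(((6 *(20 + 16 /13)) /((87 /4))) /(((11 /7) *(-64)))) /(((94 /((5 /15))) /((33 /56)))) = -69 /567008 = -0.00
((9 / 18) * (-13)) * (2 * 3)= -39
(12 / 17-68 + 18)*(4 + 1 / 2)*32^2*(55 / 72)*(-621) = 1831800960 / 17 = 107752997.65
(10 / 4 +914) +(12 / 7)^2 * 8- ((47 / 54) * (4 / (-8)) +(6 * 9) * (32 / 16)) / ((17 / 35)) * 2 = 11180192 / 22491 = 497.10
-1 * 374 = -374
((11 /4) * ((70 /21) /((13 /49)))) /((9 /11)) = 29645 /702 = 42.23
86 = 86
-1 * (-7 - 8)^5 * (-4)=-3037500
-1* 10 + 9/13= -121/13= -9.31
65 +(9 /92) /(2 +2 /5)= 23935 /368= 65.04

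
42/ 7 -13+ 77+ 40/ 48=425/ 6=70.83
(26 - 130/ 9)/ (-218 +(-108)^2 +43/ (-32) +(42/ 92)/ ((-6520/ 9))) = 62383360/ 61784660043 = 0.00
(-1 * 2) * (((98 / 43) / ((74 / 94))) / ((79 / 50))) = -460600 / 125689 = -3.66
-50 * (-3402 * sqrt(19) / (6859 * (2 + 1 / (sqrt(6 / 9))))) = -34020 * sqrt(114) / 6859 + 136080 * sqrt(19) / 6859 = 33.52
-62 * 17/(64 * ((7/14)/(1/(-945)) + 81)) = 527/12528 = 0.04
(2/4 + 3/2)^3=8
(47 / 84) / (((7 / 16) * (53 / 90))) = 5640 / 2597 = 2.17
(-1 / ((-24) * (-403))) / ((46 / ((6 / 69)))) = -1 / 5116488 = -0.00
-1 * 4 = -4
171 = 171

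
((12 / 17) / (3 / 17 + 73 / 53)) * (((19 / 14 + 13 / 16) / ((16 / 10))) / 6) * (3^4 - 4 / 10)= 5190237 / 627200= 8.28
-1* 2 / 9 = -2 / 9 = -0.22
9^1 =9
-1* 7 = -7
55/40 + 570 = 4571/8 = 571.38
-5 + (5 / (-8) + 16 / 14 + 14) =533 / 56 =9.52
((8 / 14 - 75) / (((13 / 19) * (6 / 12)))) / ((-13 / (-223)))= -4414954 / 1183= -3732.00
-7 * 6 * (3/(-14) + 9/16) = -117/8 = -14.62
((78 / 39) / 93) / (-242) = -1 / 11253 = -0.00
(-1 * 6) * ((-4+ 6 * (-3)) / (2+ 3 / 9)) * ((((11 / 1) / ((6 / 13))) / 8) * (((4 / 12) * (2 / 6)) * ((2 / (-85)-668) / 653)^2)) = 1267914889813 / 64696905525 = 19.60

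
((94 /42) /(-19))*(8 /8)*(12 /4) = -47 /133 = -0.35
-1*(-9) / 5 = 9 / 5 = 1.80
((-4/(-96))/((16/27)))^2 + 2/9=33497/147456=0.23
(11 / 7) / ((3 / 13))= 6.81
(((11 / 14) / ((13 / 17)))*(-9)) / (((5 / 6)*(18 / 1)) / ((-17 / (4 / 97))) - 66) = 925089 / 6606236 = 0.14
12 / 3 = 4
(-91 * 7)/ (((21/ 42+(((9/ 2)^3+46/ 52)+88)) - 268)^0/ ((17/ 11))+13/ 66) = -714714/ 947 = -754.71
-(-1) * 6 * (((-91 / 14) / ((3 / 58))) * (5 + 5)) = -7540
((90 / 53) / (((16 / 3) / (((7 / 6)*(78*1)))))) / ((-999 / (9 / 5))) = -819 / 15688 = -0.05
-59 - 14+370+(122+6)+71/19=8146/19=428.74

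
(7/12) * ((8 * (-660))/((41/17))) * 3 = -157080/41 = -3831.22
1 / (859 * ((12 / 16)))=0.00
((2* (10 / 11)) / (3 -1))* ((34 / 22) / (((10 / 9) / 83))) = 12699 / 121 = 104.95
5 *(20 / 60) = 5 / 3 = 1.67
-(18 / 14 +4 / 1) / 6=-37 / 42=-0.88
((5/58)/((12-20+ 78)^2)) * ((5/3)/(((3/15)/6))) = 5/5684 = 0.00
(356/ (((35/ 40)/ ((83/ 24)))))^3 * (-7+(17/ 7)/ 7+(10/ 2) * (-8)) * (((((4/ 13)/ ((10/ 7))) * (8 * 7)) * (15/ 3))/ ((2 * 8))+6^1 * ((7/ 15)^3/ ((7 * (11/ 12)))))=-27711221696244230272/ 55180125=-502195703548.05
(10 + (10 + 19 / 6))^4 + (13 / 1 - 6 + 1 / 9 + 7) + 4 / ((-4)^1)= 373318033 / 1296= 288054.04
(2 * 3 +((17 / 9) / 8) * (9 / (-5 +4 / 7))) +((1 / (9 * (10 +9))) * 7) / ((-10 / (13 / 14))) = 1169689 / 212040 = 5.52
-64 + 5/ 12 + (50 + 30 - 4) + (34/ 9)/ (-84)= 9353/ 756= 12.37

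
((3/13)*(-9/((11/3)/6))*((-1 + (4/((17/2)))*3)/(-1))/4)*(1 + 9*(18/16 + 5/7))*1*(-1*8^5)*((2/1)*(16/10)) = -7827259392/12155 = -643953.88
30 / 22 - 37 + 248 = 2336 / 11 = 212.36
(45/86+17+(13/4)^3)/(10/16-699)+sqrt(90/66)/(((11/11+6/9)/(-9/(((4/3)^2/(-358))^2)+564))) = -255318.70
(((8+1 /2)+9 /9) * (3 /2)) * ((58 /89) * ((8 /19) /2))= 174 /89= 1.96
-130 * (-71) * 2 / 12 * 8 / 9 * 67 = 2473640 / 27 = 91616.30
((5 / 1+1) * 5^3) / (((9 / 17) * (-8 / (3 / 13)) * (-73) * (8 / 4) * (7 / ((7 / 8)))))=2125 / 60736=0.03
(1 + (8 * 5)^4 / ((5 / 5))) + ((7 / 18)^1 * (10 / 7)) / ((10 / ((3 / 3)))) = 46080019 / 18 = 2560001.06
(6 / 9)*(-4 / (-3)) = 8 / 9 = 0.89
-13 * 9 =-117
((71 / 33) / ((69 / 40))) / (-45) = -568 / 20493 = -0.03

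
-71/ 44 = -1.61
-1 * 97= -97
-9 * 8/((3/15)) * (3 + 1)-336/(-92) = -33036/23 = -1436.35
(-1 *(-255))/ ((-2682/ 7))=-595/ 894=-0.67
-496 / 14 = -248 / 7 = -35.43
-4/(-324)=1/81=0.01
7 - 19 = -12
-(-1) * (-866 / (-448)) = 433 / 224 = 1.93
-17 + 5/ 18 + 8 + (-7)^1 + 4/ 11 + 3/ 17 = -51103/ 3366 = -15.18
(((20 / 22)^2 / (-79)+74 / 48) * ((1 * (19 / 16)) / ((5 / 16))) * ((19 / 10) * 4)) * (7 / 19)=46720639 / 2867700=16.29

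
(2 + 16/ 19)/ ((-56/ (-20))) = 135/ 133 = 1.02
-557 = -557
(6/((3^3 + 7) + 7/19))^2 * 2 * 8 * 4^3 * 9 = 119771136/426409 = 280.88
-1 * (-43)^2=-1849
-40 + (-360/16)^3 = -91445/8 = -11430.62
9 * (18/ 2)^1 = 81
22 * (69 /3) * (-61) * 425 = -13118050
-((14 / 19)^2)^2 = -38416 / 130321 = -0.29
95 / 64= 1.48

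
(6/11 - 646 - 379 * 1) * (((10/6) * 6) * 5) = -51222.73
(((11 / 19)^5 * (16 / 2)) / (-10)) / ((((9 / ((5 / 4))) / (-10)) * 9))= 0.01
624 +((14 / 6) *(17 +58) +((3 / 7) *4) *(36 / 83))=464651 / 581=799.74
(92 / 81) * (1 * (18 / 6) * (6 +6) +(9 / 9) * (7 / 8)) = 6785 / 162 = 41.88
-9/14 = -0.64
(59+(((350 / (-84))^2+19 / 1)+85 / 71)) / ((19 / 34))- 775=-14622899 / 24282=-602.21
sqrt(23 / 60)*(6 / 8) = sqrt(345) / 40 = 0.46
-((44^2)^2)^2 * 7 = -98337565376512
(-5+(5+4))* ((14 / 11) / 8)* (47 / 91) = 0.33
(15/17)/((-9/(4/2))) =-0.20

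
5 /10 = 1 /2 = 0.50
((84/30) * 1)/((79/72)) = 1008/395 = 2.55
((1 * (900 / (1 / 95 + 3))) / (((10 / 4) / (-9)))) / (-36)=29.90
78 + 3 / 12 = 313 / 4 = 78.25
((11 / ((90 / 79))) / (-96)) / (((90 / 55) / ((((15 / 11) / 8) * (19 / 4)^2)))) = -313709 / 1327104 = -0.24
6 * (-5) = -30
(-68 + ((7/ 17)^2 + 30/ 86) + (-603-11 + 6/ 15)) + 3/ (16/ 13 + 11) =-2242099563/ 3293155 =-680.84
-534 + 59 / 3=-514.33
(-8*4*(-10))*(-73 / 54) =-11680 / 27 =-432.59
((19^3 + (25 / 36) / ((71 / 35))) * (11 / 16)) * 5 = 964286345 / 40896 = 23578.99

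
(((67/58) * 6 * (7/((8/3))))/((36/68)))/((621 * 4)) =7973/576288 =0.01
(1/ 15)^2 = 1/ 225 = 0.00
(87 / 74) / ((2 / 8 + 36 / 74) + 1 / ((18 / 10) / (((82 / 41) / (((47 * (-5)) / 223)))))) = -73602 / 19901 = -3.70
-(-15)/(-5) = -3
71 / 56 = 1.27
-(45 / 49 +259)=-12736 / 49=-259.92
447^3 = 89314623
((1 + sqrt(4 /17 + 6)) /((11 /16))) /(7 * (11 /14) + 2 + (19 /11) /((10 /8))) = 160 /977 + 160 * sqrt(1802) /16609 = 0.57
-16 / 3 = -5.33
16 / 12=1.33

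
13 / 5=2.60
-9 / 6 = -3 / 2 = -1.50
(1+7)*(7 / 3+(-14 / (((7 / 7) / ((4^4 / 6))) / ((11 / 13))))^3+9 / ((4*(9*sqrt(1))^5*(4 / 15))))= -1032971238.72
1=1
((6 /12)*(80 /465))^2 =64 /8649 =0.01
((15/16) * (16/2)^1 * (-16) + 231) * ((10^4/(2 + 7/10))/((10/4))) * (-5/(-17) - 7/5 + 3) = 47656000/153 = 311477.12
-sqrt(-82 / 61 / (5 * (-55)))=-sqrt(55022) / 3355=-0.07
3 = 3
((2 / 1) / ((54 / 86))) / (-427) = -86 / 11529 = -0.01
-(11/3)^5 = -161051/243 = -662.76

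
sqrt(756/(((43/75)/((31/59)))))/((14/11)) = 495 * sqrt(550529)/17759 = 20.68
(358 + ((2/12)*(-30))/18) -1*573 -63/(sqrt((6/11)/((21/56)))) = -3875/18 -63*sqrt(11)/4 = -267.51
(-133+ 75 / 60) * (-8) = 1054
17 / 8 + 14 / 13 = 333 / 104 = 3.20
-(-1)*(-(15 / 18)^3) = -0.58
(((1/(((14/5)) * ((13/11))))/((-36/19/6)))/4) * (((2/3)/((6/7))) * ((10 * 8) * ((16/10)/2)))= -4180/351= -11.91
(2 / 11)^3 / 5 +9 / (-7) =-59839 / 46585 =-1.28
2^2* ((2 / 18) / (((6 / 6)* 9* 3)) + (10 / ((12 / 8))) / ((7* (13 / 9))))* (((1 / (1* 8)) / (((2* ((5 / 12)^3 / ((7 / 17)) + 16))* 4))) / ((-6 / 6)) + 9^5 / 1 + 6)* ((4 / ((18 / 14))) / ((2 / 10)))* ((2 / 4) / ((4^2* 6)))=141266571996155 / 11125675782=12697.35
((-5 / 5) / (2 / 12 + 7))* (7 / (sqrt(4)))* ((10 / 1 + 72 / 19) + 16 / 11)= -66906 / 8987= -7.44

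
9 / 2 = 4.50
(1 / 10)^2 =1 / 100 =0.01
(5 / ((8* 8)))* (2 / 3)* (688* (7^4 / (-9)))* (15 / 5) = -516215 / 18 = -28678.61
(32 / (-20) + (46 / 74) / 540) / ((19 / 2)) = -0.17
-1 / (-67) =0.01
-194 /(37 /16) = -3104 /37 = -83.89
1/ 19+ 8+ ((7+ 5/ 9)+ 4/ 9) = 305/ 19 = 16.05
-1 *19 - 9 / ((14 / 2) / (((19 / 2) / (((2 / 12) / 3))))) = -238.86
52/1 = 52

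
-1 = -1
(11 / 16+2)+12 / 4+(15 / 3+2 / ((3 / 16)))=1025 / 48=21.35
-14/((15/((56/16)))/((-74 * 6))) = 7252/5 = 1450.40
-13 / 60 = -0.22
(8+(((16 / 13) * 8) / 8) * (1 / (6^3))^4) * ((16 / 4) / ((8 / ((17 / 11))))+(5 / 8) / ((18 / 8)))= 14149085185 / 1683605088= 8.40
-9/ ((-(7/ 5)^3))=1125/ 343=3.28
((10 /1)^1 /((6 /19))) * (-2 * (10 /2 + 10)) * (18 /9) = -1900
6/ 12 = 1/ 2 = 0.50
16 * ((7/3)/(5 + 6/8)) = 448/69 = 6.49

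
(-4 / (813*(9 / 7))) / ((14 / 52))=-104 / 7317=-0.01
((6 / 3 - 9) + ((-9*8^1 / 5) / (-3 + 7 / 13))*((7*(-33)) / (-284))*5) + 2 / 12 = 57793 / 3408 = 16.96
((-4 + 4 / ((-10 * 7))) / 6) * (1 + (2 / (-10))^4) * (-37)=1644502 / 65625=25.06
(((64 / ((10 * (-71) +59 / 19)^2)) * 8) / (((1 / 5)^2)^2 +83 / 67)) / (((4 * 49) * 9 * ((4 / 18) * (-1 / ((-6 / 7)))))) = 967480000 / 535646455917111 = 0.00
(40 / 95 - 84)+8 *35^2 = 184612 / 19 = 9716.42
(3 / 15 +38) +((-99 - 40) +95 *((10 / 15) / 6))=-4061 / 45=-90.24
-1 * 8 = -8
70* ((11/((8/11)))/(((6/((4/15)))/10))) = 4235/9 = 470.56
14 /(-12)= -7 /6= -1.17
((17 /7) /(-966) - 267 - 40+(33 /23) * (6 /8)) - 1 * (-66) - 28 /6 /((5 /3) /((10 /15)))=-16350049 /67620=-241.79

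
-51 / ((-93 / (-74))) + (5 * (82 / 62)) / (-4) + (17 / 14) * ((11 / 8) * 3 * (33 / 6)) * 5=663233 / 6944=95.51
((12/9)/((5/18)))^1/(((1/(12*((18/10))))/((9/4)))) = 5832/25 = 233.28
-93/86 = -1.08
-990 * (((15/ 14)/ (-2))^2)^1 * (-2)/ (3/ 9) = 334125/ 196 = 1704.72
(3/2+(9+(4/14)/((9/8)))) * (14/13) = 1355/117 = 11.58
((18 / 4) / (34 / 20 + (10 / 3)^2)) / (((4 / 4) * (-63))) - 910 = -7344655 / 8071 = -910.01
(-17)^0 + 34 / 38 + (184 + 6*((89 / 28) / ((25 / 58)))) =765217 / 3325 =230.14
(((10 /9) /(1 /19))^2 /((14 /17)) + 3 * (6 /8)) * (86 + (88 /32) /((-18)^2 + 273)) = 253130233637 /5415984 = 46737.63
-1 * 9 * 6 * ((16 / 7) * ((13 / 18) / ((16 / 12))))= -468 / 7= -66.86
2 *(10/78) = 10/39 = 0.26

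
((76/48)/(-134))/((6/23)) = -437/9648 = -0.05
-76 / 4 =-19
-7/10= -0.70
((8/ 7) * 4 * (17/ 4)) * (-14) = -272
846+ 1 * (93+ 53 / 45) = 42308 / 45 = 940.18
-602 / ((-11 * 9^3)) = 602 / 8019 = 0.08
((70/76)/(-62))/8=-35/18848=-0.00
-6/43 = -0.14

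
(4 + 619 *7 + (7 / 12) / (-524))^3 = 20281754948701260130649 / 248620879872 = 81577037934.80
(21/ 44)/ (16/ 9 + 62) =27/ 3608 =0.01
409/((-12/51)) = -6953/4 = -1738.25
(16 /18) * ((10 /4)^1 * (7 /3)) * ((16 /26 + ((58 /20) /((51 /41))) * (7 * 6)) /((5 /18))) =2032408 /1105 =1839.28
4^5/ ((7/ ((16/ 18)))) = 8192/ 63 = 130.03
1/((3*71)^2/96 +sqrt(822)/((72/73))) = 13066272/6151676147 - 28032*sqrt(822)/6151676147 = 0.00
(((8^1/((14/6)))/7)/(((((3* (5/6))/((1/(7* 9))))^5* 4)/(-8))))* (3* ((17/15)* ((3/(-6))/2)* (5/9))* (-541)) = -1177216/455900536940625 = -0.00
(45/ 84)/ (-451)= -15/ 12628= -0.00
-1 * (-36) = 36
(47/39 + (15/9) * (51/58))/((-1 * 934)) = -6041/2112708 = -0.00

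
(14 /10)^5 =16807 /3125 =5.38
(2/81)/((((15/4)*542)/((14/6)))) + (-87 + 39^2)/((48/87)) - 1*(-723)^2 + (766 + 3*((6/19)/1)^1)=-519362.93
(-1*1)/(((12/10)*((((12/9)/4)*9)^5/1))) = -5/1458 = -0.00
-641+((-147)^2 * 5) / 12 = 33451 / 4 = 8362.75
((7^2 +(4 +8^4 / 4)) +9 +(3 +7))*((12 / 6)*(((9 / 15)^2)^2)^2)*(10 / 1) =28763424 / 78125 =368.17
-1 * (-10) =10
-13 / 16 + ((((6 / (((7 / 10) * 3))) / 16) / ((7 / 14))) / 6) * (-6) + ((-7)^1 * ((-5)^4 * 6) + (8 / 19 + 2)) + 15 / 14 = -55855057 / 2128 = -26247.68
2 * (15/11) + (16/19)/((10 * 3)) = 8638/3135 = 2.76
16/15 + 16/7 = 352/105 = 3.35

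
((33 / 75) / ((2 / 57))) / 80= 627 / 4000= 0.16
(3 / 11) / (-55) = -3 / 605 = -0.00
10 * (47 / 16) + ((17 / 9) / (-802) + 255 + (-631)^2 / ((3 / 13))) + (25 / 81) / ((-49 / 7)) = 3138844474457 / 1818936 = 1725648.66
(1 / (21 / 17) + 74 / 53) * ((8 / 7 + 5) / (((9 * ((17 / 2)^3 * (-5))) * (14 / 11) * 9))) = -928972 / 21703162761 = -0.00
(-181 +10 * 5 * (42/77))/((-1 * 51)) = 1691/561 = 3.01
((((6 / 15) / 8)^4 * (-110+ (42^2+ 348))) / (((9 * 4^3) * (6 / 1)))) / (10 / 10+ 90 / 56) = 7007 / 5045760000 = 0.00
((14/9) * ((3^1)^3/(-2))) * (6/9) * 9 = -126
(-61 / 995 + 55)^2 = 2988152896 / 990025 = 3018.26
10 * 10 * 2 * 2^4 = 3200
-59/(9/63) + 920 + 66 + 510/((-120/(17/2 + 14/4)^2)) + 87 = 48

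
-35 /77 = -0.45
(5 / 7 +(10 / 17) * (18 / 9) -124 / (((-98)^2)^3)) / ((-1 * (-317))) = 7118376274273 / 1193451147619024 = 0.01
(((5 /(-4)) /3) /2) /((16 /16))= -5 /24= -0.21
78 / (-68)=-39 / 34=-1.15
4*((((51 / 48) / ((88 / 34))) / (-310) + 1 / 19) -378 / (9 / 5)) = -870564851 / 1036640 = -839.79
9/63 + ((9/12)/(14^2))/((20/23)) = 2309/15680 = 0.15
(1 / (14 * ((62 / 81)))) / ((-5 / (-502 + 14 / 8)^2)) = -324324081 / 69440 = -4670.57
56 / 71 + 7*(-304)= -151032 / 71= -2127.21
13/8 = 1.62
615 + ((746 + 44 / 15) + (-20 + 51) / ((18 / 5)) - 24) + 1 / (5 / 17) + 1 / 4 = 48679 / 36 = 1352.19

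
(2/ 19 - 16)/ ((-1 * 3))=302/ 57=5.30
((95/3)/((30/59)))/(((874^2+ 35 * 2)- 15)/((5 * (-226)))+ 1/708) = -3933530/42699633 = -0.09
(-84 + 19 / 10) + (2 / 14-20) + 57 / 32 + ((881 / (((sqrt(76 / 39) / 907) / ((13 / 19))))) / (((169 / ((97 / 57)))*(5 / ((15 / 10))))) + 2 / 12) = -336031 / 3360 + 77509499*sqrt(741) / 1783340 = 1083.11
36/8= 9/2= 4.50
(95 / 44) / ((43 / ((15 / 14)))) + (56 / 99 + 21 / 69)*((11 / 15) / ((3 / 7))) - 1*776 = -191086335749 / 246735720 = -774.46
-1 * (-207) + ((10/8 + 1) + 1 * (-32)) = 709/4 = 177.25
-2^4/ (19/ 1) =-16/ 19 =-0.84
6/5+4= 26/5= 5.20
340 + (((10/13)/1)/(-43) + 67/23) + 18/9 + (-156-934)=-9579813/12857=-745.10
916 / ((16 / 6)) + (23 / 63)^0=689 / 2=344.50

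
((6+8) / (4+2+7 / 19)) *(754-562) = 51072 / 121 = 422.08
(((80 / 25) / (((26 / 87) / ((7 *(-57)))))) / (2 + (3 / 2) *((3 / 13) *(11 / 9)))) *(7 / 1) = -61712 / 5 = -12342.40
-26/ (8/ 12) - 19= -58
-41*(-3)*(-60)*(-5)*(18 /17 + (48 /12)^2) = 629470.59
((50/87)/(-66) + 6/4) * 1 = 8563/5742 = 1.49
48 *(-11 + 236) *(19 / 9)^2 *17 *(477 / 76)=5135700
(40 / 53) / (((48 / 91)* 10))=0.14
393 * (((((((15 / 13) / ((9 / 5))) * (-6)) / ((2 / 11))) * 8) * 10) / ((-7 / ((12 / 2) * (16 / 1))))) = 830016000 / 91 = 9121054.95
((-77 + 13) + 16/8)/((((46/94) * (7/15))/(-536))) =145519.01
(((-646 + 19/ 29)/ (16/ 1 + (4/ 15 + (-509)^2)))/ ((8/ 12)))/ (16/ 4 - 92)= 842175/ 19836486736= 0.00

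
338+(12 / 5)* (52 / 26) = 1714 / 5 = 342.80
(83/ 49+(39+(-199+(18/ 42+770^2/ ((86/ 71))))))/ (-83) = -1031016902/ 174881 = -5895.53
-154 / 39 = -3.95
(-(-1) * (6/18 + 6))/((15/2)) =38/45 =0.84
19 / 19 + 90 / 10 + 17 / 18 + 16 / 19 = 4031 / 342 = 11.79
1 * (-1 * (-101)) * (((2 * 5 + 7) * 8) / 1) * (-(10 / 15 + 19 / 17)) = -24509.33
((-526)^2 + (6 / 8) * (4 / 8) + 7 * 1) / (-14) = -2213467 / 112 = -19763.10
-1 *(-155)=155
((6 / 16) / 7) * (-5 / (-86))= 15 / 4816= 0.00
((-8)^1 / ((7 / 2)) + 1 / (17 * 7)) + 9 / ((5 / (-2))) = -3497 / 595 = -5.88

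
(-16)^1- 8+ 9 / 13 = -303 / 13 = -23.31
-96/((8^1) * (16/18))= -27/2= -13.50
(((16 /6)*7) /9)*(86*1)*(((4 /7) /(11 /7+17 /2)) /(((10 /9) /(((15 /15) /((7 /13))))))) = 35776 /2115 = 16.92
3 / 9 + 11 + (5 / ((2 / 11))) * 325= 53693 / 6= 8948.83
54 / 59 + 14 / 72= 2357 / 2124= 1.11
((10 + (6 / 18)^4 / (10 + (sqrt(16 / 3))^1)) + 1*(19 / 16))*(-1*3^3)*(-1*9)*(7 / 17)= 21620529 / 19312-21*sqrt(3) / 1207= 1119.51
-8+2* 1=-6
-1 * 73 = -73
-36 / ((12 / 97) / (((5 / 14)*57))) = -82935 / 14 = -5923.93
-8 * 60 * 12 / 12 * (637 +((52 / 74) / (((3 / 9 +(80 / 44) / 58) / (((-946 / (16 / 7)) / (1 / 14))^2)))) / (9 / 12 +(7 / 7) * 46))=-145877449164720 / 219521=-664526169.09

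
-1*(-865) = 865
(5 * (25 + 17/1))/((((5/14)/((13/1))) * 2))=3822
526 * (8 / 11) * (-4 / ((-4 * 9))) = 4208 / 99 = 42.51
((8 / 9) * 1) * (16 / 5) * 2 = 256 / 45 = 5.69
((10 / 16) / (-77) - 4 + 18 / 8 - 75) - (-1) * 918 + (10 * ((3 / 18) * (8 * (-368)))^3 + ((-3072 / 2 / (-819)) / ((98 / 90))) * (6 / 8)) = -12515357645574605 / 10594584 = -1181297693.76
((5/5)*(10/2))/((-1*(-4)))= 5/4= 1.25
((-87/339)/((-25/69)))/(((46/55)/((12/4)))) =2871/1130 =2.54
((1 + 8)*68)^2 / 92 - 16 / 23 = 93620 / 23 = 4070.43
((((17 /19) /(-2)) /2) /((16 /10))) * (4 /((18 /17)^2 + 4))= -4913 /44992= -0.11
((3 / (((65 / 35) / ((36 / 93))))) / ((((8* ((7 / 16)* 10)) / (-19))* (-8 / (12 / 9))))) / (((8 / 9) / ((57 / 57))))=513 / 8060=0.06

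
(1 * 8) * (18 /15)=48 /5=9.60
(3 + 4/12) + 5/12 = 15/4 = 3.75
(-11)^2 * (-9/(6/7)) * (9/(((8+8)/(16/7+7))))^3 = -72673189875/401408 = -181045.69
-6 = -6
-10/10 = -1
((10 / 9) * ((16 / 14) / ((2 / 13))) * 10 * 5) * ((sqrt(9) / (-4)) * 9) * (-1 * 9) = 25071.43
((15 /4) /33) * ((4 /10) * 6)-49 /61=-356 /671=-0.53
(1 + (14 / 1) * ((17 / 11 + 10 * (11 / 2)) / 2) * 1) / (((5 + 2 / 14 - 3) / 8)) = 16296 / 11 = 1481.45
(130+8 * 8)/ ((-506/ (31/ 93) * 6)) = -97/ 4554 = -0.02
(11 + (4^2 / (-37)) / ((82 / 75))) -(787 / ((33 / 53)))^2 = -2639270490614 / 1652013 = -1597608.79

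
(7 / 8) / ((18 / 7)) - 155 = -22271 / 144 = -154.66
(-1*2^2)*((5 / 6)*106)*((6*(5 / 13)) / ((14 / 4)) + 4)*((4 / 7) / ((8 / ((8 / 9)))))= -104.53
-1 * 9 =-9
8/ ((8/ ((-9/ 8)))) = -9/ 8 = -1.12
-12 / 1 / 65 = -12 / 65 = -0.18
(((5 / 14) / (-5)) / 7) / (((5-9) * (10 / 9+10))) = 9 / 39200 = 0.00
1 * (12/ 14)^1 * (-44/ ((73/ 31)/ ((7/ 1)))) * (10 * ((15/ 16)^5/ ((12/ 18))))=-1217.84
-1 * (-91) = 91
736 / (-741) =-736 / 741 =-0.99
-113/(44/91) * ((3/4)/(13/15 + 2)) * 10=-2313675/3784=-611.44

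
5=5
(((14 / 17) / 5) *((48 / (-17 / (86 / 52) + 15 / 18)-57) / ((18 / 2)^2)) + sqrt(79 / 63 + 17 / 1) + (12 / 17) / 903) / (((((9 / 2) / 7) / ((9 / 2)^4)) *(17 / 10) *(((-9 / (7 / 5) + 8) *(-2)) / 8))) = 39916848006 / 333130589-42525 *sqrt(322) / 187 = -3960.84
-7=-7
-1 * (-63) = 63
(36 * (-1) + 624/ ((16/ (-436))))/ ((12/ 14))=-19880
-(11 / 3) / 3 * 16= -176 / 9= -19.56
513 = 513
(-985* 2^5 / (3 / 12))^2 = 15896166400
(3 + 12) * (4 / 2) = 30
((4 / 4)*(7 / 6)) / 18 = 7 / 108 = 0.06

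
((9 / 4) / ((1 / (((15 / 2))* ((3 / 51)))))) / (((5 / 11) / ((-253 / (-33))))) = 2277 / 136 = 16.74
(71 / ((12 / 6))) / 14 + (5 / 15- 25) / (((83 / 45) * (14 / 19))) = -36287 / 2324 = -15.61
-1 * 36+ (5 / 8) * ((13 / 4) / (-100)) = -36.02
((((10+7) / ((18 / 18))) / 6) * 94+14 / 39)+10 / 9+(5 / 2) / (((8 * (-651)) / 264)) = 13592087 / 50778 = 267.68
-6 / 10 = -3 / 5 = -0.60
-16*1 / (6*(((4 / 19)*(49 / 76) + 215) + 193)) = -2888 / 442011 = -0.01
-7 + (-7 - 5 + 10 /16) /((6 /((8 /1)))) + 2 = -121 /6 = -20.17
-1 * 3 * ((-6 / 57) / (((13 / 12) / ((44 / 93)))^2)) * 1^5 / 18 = 30976 / 9257313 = 0.00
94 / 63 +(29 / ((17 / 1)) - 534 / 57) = -125563 / 20349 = -6.17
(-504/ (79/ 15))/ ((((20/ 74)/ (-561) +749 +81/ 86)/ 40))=-107962968960/ 21151805309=-5.10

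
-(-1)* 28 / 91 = 4 / 13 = 0.31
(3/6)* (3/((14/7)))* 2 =3/2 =1.50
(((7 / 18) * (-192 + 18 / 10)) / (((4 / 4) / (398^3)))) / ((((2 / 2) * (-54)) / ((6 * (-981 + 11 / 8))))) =-137046004431497 / 270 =-507577794190.73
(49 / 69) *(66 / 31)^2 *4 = 12.88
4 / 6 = 2 / 3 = 0.67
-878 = -878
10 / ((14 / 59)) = 295 / 7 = 42.14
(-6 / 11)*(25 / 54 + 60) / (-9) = 3.66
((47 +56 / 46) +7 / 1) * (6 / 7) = 47.33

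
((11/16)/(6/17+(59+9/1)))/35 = 187/650720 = 0.00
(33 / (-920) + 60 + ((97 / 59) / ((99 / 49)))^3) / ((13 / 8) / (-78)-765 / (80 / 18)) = -22184823535138894 / 63121303256446215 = -0.35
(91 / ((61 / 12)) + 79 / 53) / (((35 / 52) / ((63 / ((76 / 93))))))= 136436859 / 61427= 2221.12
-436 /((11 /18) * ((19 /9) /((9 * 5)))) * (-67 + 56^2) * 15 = -13301771400 /19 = -700093231.58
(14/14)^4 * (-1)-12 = -13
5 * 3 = 15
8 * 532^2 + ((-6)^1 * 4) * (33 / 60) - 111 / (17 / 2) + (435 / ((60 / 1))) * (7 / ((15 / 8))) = 577369166 / 255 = 2264192.81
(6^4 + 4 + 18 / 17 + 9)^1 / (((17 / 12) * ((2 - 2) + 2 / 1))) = 133626 / 289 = 462.37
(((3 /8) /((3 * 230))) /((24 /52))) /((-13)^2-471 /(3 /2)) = -13 /1600800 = -0.00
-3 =-3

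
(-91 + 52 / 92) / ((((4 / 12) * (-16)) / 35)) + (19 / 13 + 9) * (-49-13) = -16486 / 299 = -55.14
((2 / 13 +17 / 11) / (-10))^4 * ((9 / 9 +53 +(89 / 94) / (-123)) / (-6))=-241850727042651 / 32231896205080000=-0.01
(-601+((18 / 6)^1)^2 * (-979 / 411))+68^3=42991910 / 137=313809.56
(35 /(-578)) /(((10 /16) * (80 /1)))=-0.00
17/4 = 4.25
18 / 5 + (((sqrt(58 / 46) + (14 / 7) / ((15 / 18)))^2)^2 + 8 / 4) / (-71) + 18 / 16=674824023 / 187795000 - 193776 * sqrt(667) / 4694875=2.53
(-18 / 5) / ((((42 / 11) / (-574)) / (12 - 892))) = -476256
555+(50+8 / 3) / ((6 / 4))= 5311 / 9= 590.11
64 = 64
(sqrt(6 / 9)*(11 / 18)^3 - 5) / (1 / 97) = -466.92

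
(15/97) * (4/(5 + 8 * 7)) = 60/5917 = 0.01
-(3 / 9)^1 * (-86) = 86 / 3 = 28.67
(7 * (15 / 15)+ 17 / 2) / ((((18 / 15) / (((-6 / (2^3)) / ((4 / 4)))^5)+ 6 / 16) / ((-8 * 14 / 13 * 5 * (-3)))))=-427.84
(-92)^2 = 8464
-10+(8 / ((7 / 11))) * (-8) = -774 / 7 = -110.57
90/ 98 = 45/ 49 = 0.92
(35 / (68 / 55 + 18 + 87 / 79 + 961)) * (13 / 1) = 1976975 / 4263912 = 0.46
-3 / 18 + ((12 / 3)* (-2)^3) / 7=-199 / 42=-4.74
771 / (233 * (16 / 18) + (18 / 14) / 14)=680022 / 182753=3.72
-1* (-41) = 41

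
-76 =-76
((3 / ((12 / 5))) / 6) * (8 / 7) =5 / 21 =0.24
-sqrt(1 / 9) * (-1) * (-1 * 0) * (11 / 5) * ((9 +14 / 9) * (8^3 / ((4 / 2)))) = 0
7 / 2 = 3.50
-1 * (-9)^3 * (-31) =-22599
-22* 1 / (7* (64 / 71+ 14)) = -781 / 3703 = -0.21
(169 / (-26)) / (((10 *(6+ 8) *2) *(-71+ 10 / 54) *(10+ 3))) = 27 / 1070720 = 0.00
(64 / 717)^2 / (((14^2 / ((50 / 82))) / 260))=6656000 / 1032804801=0.01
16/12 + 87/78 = 191/78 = 2.45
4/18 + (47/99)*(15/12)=323/396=0.82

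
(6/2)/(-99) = -1/33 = -0.03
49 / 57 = 0.86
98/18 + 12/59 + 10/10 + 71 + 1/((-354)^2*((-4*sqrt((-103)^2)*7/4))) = 2338567345/30117612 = 77.65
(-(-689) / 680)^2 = 474721 / 462400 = 1.03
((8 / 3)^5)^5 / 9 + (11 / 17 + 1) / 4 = 642241841723650931457565 / 129635157244779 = 4954225808.60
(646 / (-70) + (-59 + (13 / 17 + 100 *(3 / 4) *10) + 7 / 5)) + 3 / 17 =407047 / 595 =684.11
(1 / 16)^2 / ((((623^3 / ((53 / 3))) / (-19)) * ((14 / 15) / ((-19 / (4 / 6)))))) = 286995 / 1733253702656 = 0.00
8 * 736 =5888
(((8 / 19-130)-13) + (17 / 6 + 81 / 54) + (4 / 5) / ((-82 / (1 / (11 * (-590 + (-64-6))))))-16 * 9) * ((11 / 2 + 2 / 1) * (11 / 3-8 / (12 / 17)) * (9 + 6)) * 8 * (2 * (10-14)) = -1468551244208 / 94259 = -15579957.82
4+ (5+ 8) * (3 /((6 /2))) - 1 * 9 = 8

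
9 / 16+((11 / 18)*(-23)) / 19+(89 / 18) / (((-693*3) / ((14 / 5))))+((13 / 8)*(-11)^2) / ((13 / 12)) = 181.32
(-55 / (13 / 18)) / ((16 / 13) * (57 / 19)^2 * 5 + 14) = -45 / 41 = -1.10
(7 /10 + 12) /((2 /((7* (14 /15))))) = 6223 /150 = 41.49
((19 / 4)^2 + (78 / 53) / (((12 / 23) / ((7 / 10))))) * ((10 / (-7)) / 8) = -104037 / 23744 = -4.38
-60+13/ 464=-27827/ 464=-59.97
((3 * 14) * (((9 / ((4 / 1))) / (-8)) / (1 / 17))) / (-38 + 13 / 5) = 5355 / 944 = 5.67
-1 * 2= -2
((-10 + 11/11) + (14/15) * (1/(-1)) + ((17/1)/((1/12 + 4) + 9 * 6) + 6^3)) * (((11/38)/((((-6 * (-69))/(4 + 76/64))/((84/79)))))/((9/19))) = 811088201/482740560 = 1.68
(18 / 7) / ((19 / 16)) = 288 / 133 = 2.17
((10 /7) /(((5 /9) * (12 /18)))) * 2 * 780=42120 /7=6017.14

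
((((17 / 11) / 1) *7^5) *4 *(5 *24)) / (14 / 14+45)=68572560 / 253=271037.79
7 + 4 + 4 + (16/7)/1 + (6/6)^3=128/7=18.29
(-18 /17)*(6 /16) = -27 /68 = -0.40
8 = 8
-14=-14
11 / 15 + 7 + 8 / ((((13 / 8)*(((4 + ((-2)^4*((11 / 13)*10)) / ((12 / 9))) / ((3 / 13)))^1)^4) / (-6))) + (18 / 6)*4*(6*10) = 3928378768235371 / 5398102008390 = 727.73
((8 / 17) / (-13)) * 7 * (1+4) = -280 / 221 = -1.27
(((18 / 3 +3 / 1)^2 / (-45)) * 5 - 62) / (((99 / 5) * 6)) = -355 / 594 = -0.60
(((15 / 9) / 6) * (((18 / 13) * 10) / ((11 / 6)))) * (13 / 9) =100 / 33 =3.03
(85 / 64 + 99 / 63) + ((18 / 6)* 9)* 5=61779 / 448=137.90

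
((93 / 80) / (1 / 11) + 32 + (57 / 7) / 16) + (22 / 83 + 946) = 23043889 / 23240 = 991.56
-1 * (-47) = 47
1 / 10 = 0.10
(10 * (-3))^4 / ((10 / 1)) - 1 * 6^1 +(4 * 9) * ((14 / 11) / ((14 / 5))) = 891114 / 11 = 81010.36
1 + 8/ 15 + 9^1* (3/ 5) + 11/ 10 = 8.03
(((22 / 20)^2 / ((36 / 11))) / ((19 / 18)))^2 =1771561 / 14440000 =0.12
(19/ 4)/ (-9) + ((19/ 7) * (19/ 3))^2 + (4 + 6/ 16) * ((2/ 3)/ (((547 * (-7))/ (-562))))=295.41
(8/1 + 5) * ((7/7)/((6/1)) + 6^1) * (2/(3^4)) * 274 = 131794/243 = 542.36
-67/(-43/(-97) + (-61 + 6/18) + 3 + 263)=-19497/59881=-0.33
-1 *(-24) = 24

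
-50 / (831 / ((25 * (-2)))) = 2500 / 831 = 3.01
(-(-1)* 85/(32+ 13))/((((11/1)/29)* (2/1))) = 493/198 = 2.49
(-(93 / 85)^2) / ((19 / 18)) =-155682 / 137275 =-1.13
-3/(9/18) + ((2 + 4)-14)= -14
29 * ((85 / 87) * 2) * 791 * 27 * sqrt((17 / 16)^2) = 10286955 / 8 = 1285869.38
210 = 210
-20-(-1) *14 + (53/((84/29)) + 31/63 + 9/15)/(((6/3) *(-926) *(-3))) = -41978929/7000560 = -6.00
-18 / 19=-0.95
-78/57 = -26/19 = -1.37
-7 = -7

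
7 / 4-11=-9.25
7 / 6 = 1.17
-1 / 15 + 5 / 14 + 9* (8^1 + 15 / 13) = 225703 / 2730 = 82.68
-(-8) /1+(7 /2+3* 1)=29 /2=14.50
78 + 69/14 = 1161/14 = 82.93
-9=-9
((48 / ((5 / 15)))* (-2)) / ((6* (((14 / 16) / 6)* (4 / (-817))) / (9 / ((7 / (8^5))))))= 138783227904 / 49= 2832310773.55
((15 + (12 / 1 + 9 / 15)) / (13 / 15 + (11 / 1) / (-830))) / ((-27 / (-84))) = 213808 / 2125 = 100.62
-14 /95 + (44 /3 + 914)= 264628 /285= 928.52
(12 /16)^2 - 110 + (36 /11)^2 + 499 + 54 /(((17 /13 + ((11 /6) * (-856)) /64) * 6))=11213973989 /28042960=399.89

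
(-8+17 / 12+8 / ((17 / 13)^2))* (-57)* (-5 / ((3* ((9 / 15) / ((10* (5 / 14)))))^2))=-9807265625 / 4588164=-2137.51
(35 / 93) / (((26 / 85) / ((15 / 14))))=2125 / 1612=1.32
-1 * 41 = -41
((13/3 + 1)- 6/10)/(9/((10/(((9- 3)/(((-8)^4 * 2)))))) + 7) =581632/860241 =0.68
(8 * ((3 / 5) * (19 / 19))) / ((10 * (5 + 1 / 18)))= 216 / 2275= 0.09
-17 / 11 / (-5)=17 / 55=0.31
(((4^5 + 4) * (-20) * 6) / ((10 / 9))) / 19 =-111024 / 19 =-5843.37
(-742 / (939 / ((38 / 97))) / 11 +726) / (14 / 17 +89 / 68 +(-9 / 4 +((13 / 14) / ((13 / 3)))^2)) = -2423565659144 / 239457207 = -10121.08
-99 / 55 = -9 / 5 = -1.80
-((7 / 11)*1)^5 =-16807 / 161051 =-0.10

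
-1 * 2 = -2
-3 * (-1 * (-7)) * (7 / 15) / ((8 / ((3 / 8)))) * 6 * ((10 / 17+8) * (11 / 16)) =-354123 / 21760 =-16.27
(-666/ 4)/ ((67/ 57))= -141.65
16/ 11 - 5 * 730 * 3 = -120434/ 11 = -10948.55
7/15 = 0.47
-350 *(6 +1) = -2450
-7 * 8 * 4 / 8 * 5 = -140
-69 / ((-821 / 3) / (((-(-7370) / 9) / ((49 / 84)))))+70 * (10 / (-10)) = 1631830 / 5747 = 283.94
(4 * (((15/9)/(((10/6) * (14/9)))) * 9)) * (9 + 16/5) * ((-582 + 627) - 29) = 158112/35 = 4517.49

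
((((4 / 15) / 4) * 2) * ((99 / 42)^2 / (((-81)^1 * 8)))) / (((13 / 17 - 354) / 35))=2057 / 18159120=0.00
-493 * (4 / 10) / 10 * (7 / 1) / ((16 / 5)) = -43.14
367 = 367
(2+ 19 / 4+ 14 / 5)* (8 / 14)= 5.46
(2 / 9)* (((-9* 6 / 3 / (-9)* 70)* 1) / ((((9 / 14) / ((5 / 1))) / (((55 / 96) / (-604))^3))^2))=1186807466796875 / 865817939369403589183722749952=0.00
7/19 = 0.37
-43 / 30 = -1.43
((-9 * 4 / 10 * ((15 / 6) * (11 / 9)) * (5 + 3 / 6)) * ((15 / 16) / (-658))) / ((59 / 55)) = 99825 / 1242304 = 0.08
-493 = -493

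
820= 820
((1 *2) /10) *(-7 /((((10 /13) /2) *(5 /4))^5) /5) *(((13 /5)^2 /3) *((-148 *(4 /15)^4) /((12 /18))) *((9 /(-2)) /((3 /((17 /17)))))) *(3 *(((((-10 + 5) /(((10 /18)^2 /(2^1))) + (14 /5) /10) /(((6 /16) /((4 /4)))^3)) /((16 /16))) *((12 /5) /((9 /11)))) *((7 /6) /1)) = 269742500621570390622208 /1042842864990234375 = 258660.73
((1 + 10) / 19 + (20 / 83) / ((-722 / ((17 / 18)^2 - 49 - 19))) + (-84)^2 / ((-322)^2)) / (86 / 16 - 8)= -6875430628 / 26961576327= -0.26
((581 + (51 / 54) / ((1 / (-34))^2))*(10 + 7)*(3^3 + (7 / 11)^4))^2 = 10360674183964113120400 / 17363069361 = 596707527255.27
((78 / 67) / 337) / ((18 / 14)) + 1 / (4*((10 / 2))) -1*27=-36506603 / 1354740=-26.95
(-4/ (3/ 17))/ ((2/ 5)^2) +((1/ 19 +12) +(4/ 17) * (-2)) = -126052/ 969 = -130.08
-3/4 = -0.75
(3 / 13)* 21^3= 27783 / 13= 2137.15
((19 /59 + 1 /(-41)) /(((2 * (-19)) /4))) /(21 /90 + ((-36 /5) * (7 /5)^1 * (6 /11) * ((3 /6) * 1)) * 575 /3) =475200 /7988159683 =0.00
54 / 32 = 27 / 16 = 1.69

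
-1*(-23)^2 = -529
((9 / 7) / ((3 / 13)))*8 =312 / 7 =44.57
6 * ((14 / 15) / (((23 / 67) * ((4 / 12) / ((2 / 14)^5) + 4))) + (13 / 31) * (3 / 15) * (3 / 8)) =45957801 / 239838940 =0.19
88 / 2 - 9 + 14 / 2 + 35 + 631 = 708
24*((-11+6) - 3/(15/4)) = -696/5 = -139.20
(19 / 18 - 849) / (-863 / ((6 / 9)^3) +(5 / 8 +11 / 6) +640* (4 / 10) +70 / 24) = 30526 / 95445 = 0.32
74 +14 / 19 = 1420 / 19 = 74.74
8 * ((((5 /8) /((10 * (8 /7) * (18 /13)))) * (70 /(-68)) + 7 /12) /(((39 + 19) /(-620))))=-46.41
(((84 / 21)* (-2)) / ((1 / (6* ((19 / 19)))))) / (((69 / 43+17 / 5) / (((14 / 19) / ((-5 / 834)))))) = 6024816 / 5111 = 1178.79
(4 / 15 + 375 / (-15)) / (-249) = 371 / 3735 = 0.10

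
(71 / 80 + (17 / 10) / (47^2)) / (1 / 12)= 94185 / 8836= 10.66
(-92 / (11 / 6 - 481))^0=1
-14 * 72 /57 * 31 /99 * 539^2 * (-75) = 120656568.42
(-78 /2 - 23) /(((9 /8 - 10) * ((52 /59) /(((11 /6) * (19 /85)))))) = 764522 /235365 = 3.25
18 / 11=1.64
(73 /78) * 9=219 /26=8.42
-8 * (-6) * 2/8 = 12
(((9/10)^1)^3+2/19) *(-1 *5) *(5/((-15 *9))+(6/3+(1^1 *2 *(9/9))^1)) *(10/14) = -1696057/143640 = -11.81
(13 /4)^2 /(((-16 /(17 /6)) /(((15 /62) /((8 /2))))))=-14365 /126976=-0.11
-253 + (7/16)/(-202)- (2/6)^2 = -7362559/29088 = -253.11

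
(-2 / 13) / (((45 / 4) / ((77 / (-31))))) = 616 / 18135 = 0.03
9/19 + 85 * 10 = 16159/19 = 850.47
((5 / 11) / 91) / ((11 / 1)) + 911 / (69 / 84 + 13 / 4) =140434579 / 627627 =223.75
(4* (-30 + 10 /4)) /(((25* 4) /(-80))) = 88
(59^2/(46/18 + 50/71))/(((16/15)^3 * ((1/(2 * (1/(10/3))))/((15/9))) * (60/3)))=1501442325/34127872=43.99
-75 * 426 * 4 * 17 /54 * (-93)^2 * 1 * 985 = -342758428500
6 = 6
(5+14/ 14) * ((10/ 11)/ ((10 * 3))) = 2/ 11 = 0.18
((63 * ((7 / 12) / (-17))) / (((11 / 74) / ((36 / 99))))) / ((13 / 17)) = -10878 / 1573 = -6.92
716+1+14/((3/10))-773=-9.33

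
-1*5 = -5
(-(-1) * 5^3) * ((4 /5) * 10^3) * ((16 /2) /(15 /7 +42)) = 5600000 /309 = 18122.98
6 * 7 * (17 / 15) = 238 / 5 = 47.60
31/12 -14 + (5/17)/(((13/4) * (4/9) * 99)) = -11.41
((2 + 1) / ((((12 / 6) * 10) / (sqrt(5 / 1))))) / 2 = 3 * sqrt(5) / 40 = 0.17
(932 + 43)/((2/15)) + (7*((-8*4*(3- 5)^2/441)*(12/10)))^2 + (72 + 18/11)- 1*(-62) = 1807987267/242550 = 7454.08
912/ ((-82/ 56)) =-25536/ 41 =-622.83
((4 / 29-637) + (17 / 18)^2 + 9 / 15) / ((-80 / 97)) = 2895419639 / 3758400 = 770.39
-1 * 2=-2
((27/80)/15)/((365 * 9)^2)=1/479610000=0.00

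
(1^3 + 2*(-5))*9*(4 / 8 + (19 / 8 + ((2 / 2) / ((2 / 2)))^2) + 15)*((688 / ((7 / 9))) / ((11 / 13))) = -123068322 / 77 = -1598289.90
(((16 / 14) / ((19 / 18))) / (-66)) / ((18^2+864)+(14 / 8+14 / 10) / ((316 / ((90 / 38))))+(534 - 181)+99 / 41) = -0.00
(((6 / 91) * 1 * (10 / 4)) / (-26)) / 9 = -5 / 7098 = -0.00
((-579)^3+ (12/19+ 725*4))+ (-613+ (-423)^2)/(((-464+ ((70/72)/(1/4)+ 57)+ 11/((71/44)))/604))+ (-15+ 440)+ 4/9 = -27687071520709/142443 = -194372987.94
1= 1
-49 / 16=-3.06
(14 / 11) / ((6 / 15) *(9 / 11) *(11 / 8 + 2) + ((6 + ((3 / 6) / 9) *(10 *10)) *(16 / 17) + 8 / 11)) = 42840 / 427739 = 0.10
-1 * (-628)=628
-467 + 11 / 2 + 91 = -741 / 2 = -370.50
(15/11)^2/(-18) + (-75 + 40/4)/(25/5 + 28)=-1505/726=-2.07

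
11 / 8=1.38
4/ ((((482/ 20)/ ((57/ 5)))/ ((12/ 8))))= 684/ 241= 2.84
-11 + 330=319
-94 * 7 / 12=-329 / 6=-54.83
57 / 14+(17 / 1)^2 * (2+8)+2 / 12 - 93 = 58826 / 21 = 2801.24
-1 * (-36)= 36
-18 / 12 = -3 / 2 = -1.50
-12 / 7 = -1.71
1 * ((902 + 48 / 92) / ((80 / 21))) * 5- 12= 1172.56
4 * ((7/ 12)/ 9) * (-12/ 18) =-14/ 81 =-0.17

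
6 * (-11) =-66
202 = 202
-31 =-31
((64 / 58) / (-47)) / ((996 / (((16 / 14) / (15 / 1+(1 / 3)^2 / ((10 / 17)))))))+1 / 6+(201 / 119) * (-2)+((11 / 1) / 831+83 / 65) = -3819749751590503 / 1988079743250510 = -1.92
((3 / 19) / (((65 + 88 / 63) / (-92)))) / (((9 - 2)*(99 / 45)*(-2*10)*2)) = 621 / 1748494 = 0.00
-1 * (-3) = 3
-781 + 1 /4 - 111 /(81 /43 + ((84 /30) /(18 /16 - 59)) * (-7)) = -830.70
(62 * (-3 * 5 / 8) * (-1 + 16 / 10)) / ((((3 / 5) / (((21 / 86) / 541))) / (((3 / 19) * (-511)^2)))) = -7649539695 / 3535976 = -2163.35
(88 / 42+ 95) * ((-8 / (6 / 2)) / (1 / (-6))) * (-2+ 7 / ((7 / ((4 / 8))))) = -16312 / 7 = -2330.29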